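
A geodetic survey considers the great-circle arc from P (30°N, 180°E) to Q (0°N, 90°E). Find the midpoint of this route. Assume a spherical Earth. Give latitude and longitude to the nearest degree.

From cos δ = sin φ₁ sin φ₂ + cos φ₁ cos φ₂ cos Δλ, the central angle is δ ≈ 1.571 rad (90.0°).
Interpolate at f = 1/2 with slerp weights a = sin((1−f)δ)/sin δ ≈ 0.707, b = sin(fδ)/sin δ ≈ 0.707.
p = a·p₁ + b·p₂ ≈ (-0.612, 0.707, 0.354); φ = arcsin(p_z) ≈ 20.70°, λ = atan2(p_y, p_x) ≈ 130.89°.

≈ (21°N, 131°E)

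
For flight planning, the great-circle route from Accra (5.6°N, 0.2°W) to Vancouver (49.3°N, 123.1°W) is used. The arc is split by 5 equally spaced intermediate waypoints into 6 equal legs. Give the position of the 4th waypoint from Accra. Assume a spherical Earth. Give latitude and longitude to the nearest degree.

≈ 54°N, 65°W

From cos δ = sin φ₁ sin φ₂ + cos φ₁ cos φ₂ cos Δλ, the central angle is δ ≈ 1.853 rad (106.2°).
Interpolate at f = 4/6 with slerp weights a = sin((1−f)δ)/sin δ ≈ 0.603, b = sin(fδ)/sin δ ≈ 0.983.
p = a·p₁ + b·p₂ ≈ (0.250, -0.539, 0.804); φ = arcsin(p_z) ≈ 53.54°, λ = atan2(p_y, p_x) ≈ -65.12°.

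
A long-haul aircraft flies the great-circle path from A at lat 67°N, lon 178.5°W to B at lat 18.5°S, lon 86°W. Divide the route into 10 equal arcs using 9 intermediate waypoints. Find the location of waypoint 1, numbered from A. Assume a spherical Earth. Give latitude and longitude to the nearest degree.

Convert each endpoint to a unit vector on the sphere (x = cos φ cos λ, y = cos φ sin λ, z = sin φ).
The central angle between the endpoints is δ = arccos(p₁·p₂) ≈ 1.884 rad (108.0°).
Interpolate at f = 1/10 with slerp weights a = sin((1−f)δ)/sin δ ≈ 1.043, b = sin(fδ)/sin δ ≈ 0.197.
p = a·p₁ + b·p₂ ≈ (-0.394, -0.197, 0.898); φ = arcsin(p_z) ≈ 63.85°, λ = atan2(p_y, p_x) ≈ -153.46°.

≈ lat 64°N, lon 153°W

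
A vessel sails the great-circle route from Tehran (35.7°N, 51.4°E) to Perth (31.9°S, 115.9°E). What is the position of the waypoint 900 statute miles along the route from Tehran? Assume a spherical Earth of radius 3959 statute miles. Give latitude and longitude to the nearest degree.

Convert each endpoint to a unit vector on the sphere (x = cos φ cos λ, y = cos φ sin λ, z = sin φ).
The central angle between the endpoints is δ = arccos(p₁·p₂) ≈ 1.582 rad (90.7°). The total great-circle distance is δ·R ≈ 1.582 × 3959 ≈ 6265 mi, so the target fraction is f = 900/6265 ≈ 0.144.
Interpolate at f ≈ 0.144 with slerp weights a = sin((1−f)δ)/sin δ ≈ 0.977, b = sin(fδ)/sin δ ≈ 0.225.
p = a·p₁ + b·p₂ ≈ (0.411, 0.792, 0.451); φ = arcsin(p_z) ≈ 26.80°, λ = atan2(p_y, p_x) ≈ 62.56°.

≈ (27°N, 63°E)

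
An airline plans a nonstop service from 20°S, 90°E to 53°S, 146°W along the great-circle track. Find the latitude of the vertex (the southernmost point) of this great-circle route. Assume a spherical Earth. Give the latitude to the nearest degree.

The great circle lies in the plane with unit normal n̂ = (p₁ × p₂)/|p₁ × p₂|.
Here n̂_z ≈ +0.469; the vertex latitude is φ_max = arccos|n̂_z| ≈ 62.0°.
Check via Clairaut: cos φ_max = |cos φ₁| · sin C = cos(20.0°)·sin(150.0°) ≈ 0.469, again giving ≈ 62.0°.

≈ 62°S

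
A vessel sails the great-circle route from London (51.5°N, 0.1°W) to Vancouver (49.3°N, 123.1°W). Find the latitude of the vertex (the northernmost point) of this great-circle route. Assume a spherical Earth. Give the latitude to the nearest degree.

≈ 68°N

The great circle lies in the plane with unit normal n̂ = (p₁ × p₂)/|p₁ × p₂|.
Here n̂_z ≈ -0.367; the vertex latitude is φ_max = arccos|n̂_z| ≈ 68.5°.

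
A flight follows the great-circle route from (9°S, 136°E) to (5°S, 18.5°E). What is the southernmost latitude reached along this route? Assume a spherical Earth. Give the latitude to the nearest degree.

The great circle lies in the plane with unit normal n̂ = (p₁ × p₂)/|p₁ × p₂|.
Here n̂_z ≈ -0.972; the vertex latitude is φ_max = arccos|n̂_z| ≈ 13.5°.

≈ 14°S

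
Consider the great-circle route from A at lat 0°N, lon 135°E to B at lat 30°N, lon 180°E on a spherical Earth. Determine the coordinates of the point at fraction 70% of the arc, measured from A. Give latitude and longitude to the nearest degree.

≈ lat 22°N, lon 165°E

Write both endpoints as unit vectors p₁, p₂ with components (cos φ cos λ, cos φ sin λ, sin φ).
The central angle between the endpoints is δ = arccos(p₁·p₂) ≈ 0.912 rad (52.2°).
Interpolate at f = 0.70 with slerp weights a = sin((1−f)δ)/sin δ ≈ 0.342, b = sin(fδ)/sin δ ≈ 0.754.
p = a·p₁ + b·p₂ ≈ (-0.894, 0.242, 0.377); φ = arcsin(p_z) ≈ 22.14°, λ = atan2(p_y, p_x) ≈ 164.88°.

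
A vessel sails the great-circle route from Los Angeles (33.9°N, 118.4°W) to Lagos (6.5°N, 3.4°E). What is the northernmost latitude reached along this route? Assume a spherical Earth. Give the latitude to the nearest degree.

The great circle lies in the plane with unit normal n̂ = (p₁ × p₂)/|p₁ × p₂|.
Here n̂_z ≈ +0.755; the vertex latitude is φ_max = arccos|n̂_z| ≈ 41.0°.
Check via Clairaut: cos φ_max = |cos φ₁| · sin C = cos(33.9°)·sin(65.4°) ≈ 0.755, again giving ≈ 41.0°.

≈ 41°N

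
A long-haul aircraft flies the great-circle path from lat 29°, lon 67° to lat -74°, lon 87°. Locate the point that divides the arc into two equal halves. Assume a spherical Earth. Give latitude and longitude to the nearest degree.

≈ lat -23°, lon 72°

The haversine formula gives a central angle δ ≈ 1.813 rad (103.9°) between the endpoints.
Interpolate at f = 1/2 with slerp weights a = sin((1−f)δ)/sin δ ≈ 0.811, b = sin(fδ)/sin δ ≈ 0.811.
p = a·p₁ + b·p₂ ≈ (0.289, 0.876, -0.386); φ = arcsin(p_z) ≈ -22.73°, λ = atan2(p_y, p_x) ≈ 71.75°.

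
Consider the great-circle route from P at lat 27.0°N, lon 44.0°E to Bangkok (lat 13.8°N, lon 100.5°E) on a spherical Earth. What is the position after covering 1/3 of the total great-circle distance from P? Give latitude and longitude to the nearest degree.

≈ lat 25°N, lon 64°E

Convert each endpoint to a unit vector on the sphere (x = cos φ cos λ, y = cos φ sin λ, z = sin φ).
The central angle between the endpoints is δ = arccos(p₁·p₂) ≈ 0.945 rad (54.1°).
Interpolate at f = 1/3 with slerp weights a = sin((1−f)δ)/sin δ ≈ 0.727, b = sin(fδ)/sin δ ≈ 0.382.
p = a·p₁ + b·p₂ ≈ (0.398, 0.815, 0.421); φ = arcsin(p_z) ≈ 24.91°, λ = atan2(p_y, p_x) ≈ 63.96°.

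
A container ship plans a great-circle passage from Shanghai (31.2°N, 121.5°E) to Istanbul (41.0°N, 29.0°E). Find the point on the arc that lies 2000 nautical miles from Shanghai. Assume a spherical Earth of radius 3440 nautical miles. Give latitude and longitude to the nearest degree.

Write both endpoints as unit vectors p₁, p₂ with components (cos φ cos λ, cos φ sin λ, sin φ).
The central angle between the endpoints is δ = arccos(p₁·p₂) ≈ 1.254 rad (71.8°). The total great-circle distance is δ·R ≈ 1.254 × 3440 ≈ 4313 nmi, so the target fraction is f = 2000/4313 ≈ 0.464.
Interpolate at f ≈ 0.464 with slerp weights a = sin((1−f)δ)/sin δ ≈ 0.656, b = sin(fδ)/sin δ ≈ 0.578.
p = a·p₁ + b·p₂ ≈ (0.089, 0.690, 0.719); φ = arcsin(p_z) ≈ 45.95°, λ = atan2(p_y, p_x) ≈ 82.68°.

≈ (46°N, 83°E)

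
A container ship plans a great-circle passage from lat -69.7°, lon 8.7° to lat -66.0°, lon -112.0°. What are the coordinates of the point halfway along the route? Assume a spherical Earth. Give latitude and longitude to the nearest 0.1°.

≈ lat -78.5°, lon -59.6°

From cos δ = sin φ₁ sin φ₂ + cos φ₁ cos φ₂ cos Δλ, the central angle is δ ≈ 0.668 rad (38.3°).
Interpolate at f = 1/2 with slerp weights a = sin((1−f)δ)/sin δ ≈ 0.529, b = sin(fδ)/sin δ ≈ 0.529.
p = a·p₁ + b·p₂ ≈ (0.101, -0.172, -0.980); φ = arcsin(p_z) ≈ -78.51°, λ = atan2(p_y, p_x) ≈ -59.59°.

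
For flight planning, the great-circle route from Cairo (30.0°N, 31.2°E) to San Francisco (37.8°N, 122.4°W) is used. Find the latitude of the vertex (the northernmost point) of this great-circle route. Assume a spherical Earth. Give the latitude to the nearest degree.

The great circle lies in the plane with unit normal n̂ = (p₁ × p₂)/|p₁ × p₂|.
Here n̂_z ≈ -0.320; the vertex latitude is φ_max = arccos|n̂_z| ≈ 71.4°.
Check via Clairaut: cos φ_max = |cos φ₁| · sin C = cos(30.0°)·sin(21.7°) ≈ 0.320, again giving ≈ 71.4°.

≈ 71°N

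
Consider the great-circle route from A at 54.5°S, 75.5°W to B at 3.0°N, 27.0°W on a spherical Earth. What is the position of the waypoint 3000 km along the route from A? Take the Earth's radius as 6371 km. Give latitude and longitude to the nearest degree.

≈ 34°S, 50°W

From cos δ = sin φ₁ sin φ₂ + cos φ₁ cos φ₂ cos Δλ, the central angle is δ ≈ 1.222 rad (70.0°). The total great-circle distance is δ·R ≈ 1.222 × 6371 ≈ 7786 km, so the target fraction is f = 3000/7786 ≈ 0.385.
Interpolate at f ≈ 0.385 with slerp weights a = sin((1−f)δ)/sin δ ≈ 0.726, b = sin(fδ)/sin δ ≈ 0.483.
p = a·p₁ + b·p₂ ≈ (0.535, -0.627, -0.566); φ = arcsin(p_z) ≈ -34.47°, λ = atan2(p_y, p_x) ≈ -49.53°.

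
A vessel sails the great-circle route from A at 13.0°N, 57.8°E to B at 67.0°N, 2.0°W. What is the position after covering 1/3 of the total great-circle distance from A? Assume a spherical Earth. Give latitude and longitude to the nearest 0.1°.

≈ 33.4°N, 48.2°E

From cos δ = sin φ₁ sin φ₂ + cos φ₁ cos φ₂ cos Δλ, the central angle is δ ≈ 1.161 rad (66.5°).
Interpolate at f = 1/3 with slerp weights a = sin((1−f)δ)/sin δ ≈ 0.762, b = sin(fδ)/sin δ ≈ 0.411.
p = a·p₁ + b·p₂ ≈ (0.556, 0.623, 0.550); φ = arcsin(p_z) ≈ 33.38°, λ = atan2(p_y, p_x) ≈ 48.22°.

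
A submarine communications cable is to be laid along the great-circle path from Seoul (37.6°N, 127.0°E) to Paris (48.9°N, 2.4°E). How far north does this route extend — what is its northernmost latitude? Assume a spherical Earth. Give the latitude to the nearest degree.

≈ 64°N

The great circle lies in the plane with unit normal n̂ = (p₁ × p₂)/|p₁ × p₂|.
Here n̂_z ≈ -0.435; the vertex latitude is φ_max = arccos|n̂_z| ≈ 64.2°.
Check via Clairaut: cos φ_max = |cos φ₁| · sin C = cos(37.6°)·sin(33.3°) ≈ 0.435, again giving ≈ 64.2°.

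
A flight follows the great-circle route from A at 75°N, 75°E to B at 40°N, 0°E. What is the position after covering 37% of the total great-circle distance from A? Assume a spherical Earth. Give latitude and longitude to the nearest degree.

Write both endpoints as unit vectors p₁, p₂ with components (cos φ cos λ, cos φ sin λ, sin φ).
The central angle between the endpoints is δ = arccos(p₁·p₂) ≈ 0.834 rad (47.8°).
Interpolate at f = 0.37 with slerp weights a = sin((1−f)δ)/sin δ ≈ 0.677, b = sin(fδ)/sin δ ≈ 0.410.
p = a·p₁ + b·p₂ ≈ (0.359, 0.169, 0.918); φ = arcsin(p_z) ≈ 66.59°, λ = atan2(p_y, p_x) ≈ 25.22°.

≈ 67°N, 25°E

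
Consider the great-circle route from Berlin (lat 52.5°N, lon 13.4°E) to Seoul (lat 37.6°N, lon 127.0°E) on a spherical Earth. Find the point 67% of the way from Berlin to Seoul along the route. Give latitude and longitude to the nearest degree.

From cos δ = sin φ₁ sin φ₂ + cos φ₁ cos φ₂ cos Δλ, the central angle is δ ≈ 1.276 rad (73.1°).
Interpolate at f = 0.67 with slerp weights a = sin((1−f)δ)/sin δ ≈ 0.427, b = sin(fδ)/sin δ ≈ 0.788.
p = a·p₁ + b·p₂ ≈ (-0.123, 0.559, 0.820); φ = arcsin(p_z) ≈ 55.07°, λ = atan2(p_y, p_x) ≈ 102.41°.

≈ lat 55°N, lon 102°E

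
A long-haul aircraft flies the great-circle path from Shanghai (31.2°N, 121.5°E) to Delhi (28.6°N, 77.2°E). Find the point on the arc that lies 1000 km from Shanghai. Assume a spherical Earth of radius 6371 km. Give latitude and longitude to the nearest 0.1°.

Write both endpoints as unit vectors p₁, p₂ with components (cos φ cos λ, cos φ sin λ, sin φ).
The central angle between the endpoints is δ = arccos(p₁·p₂) ≈ 0.667 rad (38.2°). The total great-circle distance is δ·R ≈ 0.667 × 6371 ≈ 4252 km, so the target fraction is f = 1000/4252 ≈ 0.235.
Interpolate at f ≈ 0.235 with slerp weights a = sin((1−f)δ)/sin δ ≈ 0.789, b = sin(fδ)/sin δ ≈ 0.253.
p = a·p₁ + b·p₂ ≈ (-0.304, 0.792, 0.530); φ = arcsin(p_z) ≈ 31.99°, λ = atan2(p_y, p_x) ≈ 110.98°.

≈ 32.0°N, 111.0°E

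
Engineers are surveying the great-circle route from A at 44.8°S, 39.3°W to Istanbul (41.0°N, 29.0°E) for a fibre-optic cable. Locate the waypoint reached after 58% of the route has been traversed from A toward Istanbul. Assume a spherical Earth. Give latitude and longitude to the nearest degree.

≈ 5°N, 0°E

Write both endpoints as unit vectors p₁, p₂ with components (cos φ cos λ, cos φ sin λ, sin φ).
The central angle between the endpoints is δ = arccos(p₁·p₂) ≈ 1.838 rad (105.3°).
Interpolate at f = 0.58 with slerp weights a = sin((1−f)δ)/sin δ ≈ 0.723, b = sin(fδ)/sin δ ≈ 0.908.
p = a·p₁ + b·p₂ ≈ (0.996, 0.007, 0.086); φ = arcsin(p_z) ≈ 4.92°, λ = atan2(p_y, p_x) ≈ 0.40°.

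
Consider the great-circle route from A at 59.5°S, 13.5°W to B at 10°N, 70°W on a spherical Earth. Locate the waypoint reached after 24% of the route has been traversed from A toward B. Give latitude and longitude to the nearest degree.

≈ 46°S, 37°W

From cos δ = sin φ₁ sin φ₂ + cos φ₁ cos φ₂ cos Δλ, the central angle is δ ≈ 1.444 rad (82.7°).
Interpolate at f = 0.24 with slerp weights a = sin((1−f)δ)/sin δ ≈ 0.897, b = sin(fδ)/sin δ ≈ 0.342.
p = a·p₁ + b·p₂ ≈ (0.558, -0.423, -0.714); φ = arcsin(p_z) ≈ -45.53°, λ = atan2(p_y, p_x) ≈ -37.17°.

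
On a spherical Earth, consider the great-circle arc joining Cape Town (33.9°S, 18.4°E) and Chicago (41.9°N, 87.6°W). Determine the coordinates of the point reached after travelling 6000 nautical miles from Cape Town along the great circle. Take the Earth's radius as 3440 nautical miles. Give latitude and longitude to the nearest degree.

Convert each endpoint to a unit vector on the sphere (x = cos φ cos λ, y = cos φ sin λ, z = sin φ).
The central angle between the endpoints is δ = arccos(p₁·p₂) ≈ 2.145 rad (122.9°). The total great-circle distance is δ·R ≈ 2.145 × 3440 ≈ 7377 nmi, so the target fraction is f = 6000/7377 ≈ 0.813.
Interpolate at f ≈ 0.813 with slerp weights a = sin((1−f)δ)/sin δ ≈ 0.464, b = sin(fδ)/sin δ ≈ 1.173.
p = a·p₁ + b·p₂ ≈ (0.402, -0.751, 0.524); φ = arcsin(p_z) ≈ 31.63°, λ = atan2(p_y, p_x) ≈ -61.83°.

≈ (32°N, 62°W)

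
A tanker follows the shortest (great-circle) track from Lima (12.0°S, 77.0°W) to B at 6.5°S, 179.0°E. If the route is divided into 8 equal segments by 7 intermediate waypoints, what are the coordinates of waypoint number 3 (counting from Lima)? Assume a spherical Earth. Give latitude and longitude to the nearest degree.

≈ 15°S, 116°W

The haversine formula gives a central angle δ ≈ 1.784 rad (102.2°) between the endpoints.
Interpolate at f = 3/8 with slerp weights a = sin((1−f)δ)/sin δ ≈ 0.919, b = sin(fδ)/sin δ ≈ 0.635.
p = a·p₁ + b·p₂ ≈ (-0.428, -0.865, -0.263); φ = arcsin(p_z) ≈ -15.24°, λ = atan2(p_y, p_x) ≈ -116.35°.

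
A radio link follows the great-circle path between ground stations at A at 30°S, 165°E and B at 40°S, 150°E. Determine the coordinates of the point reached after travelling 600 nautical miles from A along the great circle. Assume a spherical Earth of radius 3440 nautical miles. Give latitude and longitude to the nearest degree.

≈ 37°S, 156°E

Convert each endpoint to a unit vector on the sphere (x = cos φ cos λ, y = cos φ sin λ, z = sin φ).
The central angle between the endpoints is δ = arccos(p₁·p₂) ≈ 0.276 rad (15.8°). The total great-circle distance is δ·R ≈ 0.276 × 3440 ≈ 949 nmi, so the target fraction is f = 600/949 ≈ 0.632.
Interpolate at f ≈ 0.632 with slerp weights a = sin((1−f)δ)/sin δ ≈ 0.372, b = sin(fδ)/sin δ ≈ 0.637.
p = a·p₁ + b·p₂ ≈ (-0.734, 0.327, -0.595); φ = arcsin(p_z) ≈ -36.54°, λ = atan2(p_y, p_x) ≈ 155.95°.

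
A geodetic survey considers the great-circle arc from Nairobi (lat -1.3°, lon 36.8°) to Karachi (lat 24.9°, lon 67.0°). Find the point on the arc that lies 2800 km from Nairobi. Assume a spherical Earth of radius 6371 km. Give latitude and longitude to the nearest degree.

≈ lat 16°, lon 55°

From cos δ = sin φ₁ sin φ₂ + cos φ₁ cos φ₂ cos Δλ, the central angle is δ ≈ 0.685 rad (39.3°). The total great-circle distance is δ·R ≈ 0.685 × 6371 ≈ 4367 km, so the target fraction is f = 2800/4367 ≈ 0.641.
Interpolate at f ≈ 0.641 with slerp weights a = sin((1−f)δ)/sin δ ≈ 0.385, b = sin(fδ)/sin δ ≈ 0.672.
p = a·p₁ + b·p₂ ≈ (0.546, 0.792, 0.274); φ = arcsin(p_z) ≈ 15.92°, λ = atan2(p_y, p_x) ≈ 55.40°.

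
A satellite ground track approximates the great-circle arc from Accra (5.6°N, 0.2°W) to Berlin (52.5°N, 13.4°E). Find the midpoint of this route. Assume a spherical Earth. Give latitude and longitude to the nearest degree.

From cos δ = sin φ₁ sin φ₂ + cos φ₁ cos φ₂ cos Δλ, the central angle is δ ≈ 0.842 rad (48.2°).
Interpolate at f = 1/2 with slerp weights a = sin((1−f)δ)/sin δ ≈ 0.548, b = sin(fδ)/sin δ ≈ 0.548.
p = a·p₁ + b·p₂ ≈ (0.870, 0.075, 0.488); φ = arcsin(p_z) ≈ 29.21°, λ = atan2(p_y, p_x) ≈ 4.95°.

≈ 29°N, 5°E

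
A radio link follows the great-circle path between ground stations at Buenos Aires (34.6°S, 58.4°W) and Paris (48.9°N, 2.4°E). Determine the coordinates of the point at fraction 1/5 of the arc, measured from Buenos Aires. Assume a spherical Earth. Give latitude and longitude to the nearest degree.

≈ (18°S, 46°W)

From cos δ = sin φ₁ sin φ₂ + cos φ₁ cos φ₂ cos Δλ, the central angle is δ ≈ 1.735 rad (99.4°).
Interpolate at f = 1/5 with slerp weights a = sin((1−f)δ)/sin δ ≈ 0.997, b = sin(fδ)/sin δ ≈ 0.345.
p = a·p₁ + b·p₂ ≈ (0.656, -0.689, -0.306); φ = arcsin(p_z) ≈ -17.83°, λ = atan2(p_y, p_x) ≈ -46.40°.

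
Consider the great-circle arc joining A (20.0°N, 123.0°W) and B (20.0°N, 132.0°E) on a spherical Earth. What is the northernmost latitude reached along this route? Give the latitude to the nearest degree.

≈ 31°N

The great circle lies in the plane with unit normal n̂ = (p₁ × p₂)/|p₁ × p₂|.
Here n̂_z ≈ -0.858; the vertex latitude is φ_max = arccos|n̂_z| ≈ 30.9°.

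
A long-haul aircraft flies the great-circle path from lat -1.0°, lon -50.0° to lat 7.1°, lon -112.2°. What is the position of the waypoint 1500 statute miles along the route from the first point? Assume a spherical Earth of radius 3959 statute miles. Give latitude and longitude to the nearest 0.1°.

≈ lat 2.2°, lon -71.5°

From cos δ = sin φ₁ sin φ₂ + cos φ₁ cos φ₂ cos Δλ, the central angle is δ ≈ 1.092 rad (62.6°). The total great-circle distance is δ·R ≈ 1.092 × 3959 ≈ 4324 mi, so the target fraction is f = 1500/4324 ≈ 0.347.
Interpolate at f ≈ 0.347 with slerp weights a = sin((1−f)δ)/sin δ ≈ 0.737, b = sin(fδ)/sin δ ≈ 0.417.
p = a·p₁ + b·p₂ ≈ (0.318, -0.947, 0.039); φ = arcsin(p_z) ≈ 2.21°, λ = atan2(p_y, p_x) ≈ -71.47°.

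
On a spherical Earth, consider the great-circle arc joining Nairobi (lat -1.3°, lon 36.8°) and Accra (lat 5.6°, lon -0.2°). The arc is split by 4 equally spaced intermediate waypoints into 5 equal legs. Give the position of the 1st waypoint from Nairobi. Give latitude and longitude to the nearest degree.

From cos δ = sin φ₁ sin φ₂ + cos φ₁ cos φ₂ cos Δλ, the central angle is δ ≈ 0.656 rad (37.6°).
Interpolate at f = 1/5 with slerp weights a = sin((1−f)δ)/sin δ ≈ 0.821, b = sin(fδ)/sin δ ≈ 0.214.
p = a·p₁ + b·p₂ ≈ (0.871, 0.491, 0.002); φ = arcsin(p_z) ≈ 0.13°, λ = atan2(p_y, p_x) ≈ 29.42°.

≈ lat 0°, lon 29°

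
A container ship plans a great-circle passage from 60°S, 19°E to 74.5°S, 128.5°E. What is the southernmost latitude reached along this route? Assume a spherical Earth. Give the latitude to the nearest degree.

≈ 78°S

The great circle lies in the plane with unit normal n̂ = (p₁ × p₂)/|p₁ × p₂|.
Here n̂_z ≈ +0.205; the vertex latitude is φ_max = arccos|n̂_z| ≈ 78.1°.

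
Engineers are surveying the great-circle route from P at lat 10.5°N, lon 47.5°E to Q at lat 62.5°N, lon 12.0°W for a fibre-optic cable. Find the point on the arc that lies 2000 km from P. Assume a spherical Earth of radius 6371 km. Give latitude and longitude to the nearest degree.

Convert each endpoint to a unit vector on the sphere (x = cos φ cos λ, y = cos φ sin λ, z = sin φ).
The central angle between the endpoints is δ = arccos(p₁·p₂) ≈ 1.168 rad (66.9°). The total great-circle distance is δ·R ≈ 1.168 × 6371 ≈ 7441 km, so the target fraction is f = 2000/7441 ≈ 0.269.
Interpolate at f ≈ 0.269 with slerp weights a = sin((1−f)δ)/sin δ ≈ 0.820, b = sin(fδ)/sin δ ≈ 0.336.
p = a·p₁ + b·p₂ ≈ (0.696, 0.562, 0.447); φ = arcsin(p_z) ≈ 26.56°, λ = atan2(p_y, p_x) ≈ 38.91°.

≈ lat 27°N, lon 39°E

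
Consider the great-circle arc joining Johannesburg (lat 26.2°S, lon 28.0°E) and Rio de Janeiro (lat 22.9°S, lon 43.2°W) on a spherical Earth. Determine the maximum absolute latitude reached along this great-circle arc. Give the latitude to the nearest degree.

≈ 29°S

The great circle lies in the plane with unit normal n̂ = (p₁ × p₂)/|p₁ × p₂|.
Here n̂_z ≈ -0.870; the vertex latitude is φ_max = arccos|n̂_z| ≈ 29.5°.
Check via Clairaut: cos φ_max = |cos φ₁| · sin C = cos(26.2°)·sin(104.0°) ≈ 0.870, again giving ≈ 29.5°.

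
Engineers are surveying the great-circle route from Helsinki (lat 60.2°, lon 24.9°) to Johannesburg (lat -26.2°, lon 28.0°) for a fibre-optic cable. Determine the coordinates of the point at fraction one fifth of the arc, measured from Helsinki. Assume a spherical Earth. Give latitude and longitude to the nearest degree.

Write both endpoints as unit vectors p₁, p₂ with components (cos φ cos λ, cos φ sin λ, sin φ).
The central angle between the endpoints is δ = arccos(p₁·p₂) ≈ 1.509 rad (86.4°).
Interpolate at f = 1/5 with slerp weights a = sin((1−f)δ)/sin δ ≈ 0.936, b = sin(fδ)/sin δ ≈ 0.298.
p = a·p₁ + b·p₂ ≈ (0.658, 0.321, 0.681); φ = arcsin(p_z) ≈ 42.93°, λ = atan2(p_y, p_x) ≈ 26.03°.

≈ lat 43°, lon 26°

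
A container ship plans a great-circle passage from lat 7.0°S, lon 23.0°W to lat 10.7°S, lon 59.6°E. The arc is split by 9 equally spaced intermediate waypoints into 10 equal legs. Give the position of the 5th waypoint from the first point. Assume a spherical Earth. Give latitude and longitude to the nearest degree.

≈ lat 12°S, lon 18°E

Write both endpoints as unit vectors p₁, p₂ with components (cos φ cos λ, cos φ sin λ, sin φ).
The central angle between the endpoints is δ = arccos(p₁·p₂) ≈ 1.422 rad (81.5°).
Interpolate at f = 5/10 with slerp weights a = sin((1−f)δ)/sin δ ≈ 0.660, b = sin(fδ)/sin δ ≈ 0.660.
p = a·p₁ + b·p₂ ≈ (0.931, 0.303, -0.203); φ = arcsin(p_z) ≈ -11.71°, λ = atan2(p_y, p_x) ≈ 18.05°.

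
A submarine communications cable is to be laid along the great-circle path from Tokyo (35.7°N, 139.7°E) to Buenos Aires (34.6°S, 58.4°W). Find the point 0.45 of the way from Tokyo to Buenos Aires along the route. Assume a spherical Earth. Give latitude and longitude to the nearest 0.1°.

≈ 8.3°N, 143.7°W

Write both endpoints as unit vectors p₁, p₂ with components (cos φ cos λ, cos φ sin λ, sin φ).
The central angle between the endpoints is δ = arccos(p₁·p₂) ≈ 2.883 rad (165.2°).
Interpolate at f = 0.45 with slerp weights a = sin((1−f)δ)/sin δ ≈ 3.909, b = sin(fδ)/sin δ ≈ 3.764.
p = a·p₁ + b·p₂ ≈ (-0.798, -0.586, 0.144); φ = arcsin(p_z) ≈ 8.26°, λ = atan2(p_y, p_x) ≈ -143.70°.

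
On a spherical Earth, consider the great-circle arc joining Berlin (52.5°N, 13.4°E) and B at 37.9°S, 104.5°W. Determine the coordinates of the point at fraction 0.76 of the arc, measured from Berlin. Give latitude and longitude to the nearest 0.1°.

Write both endpoints as unit vectors p₁, p₂ with components (cos φ cos λ, cos φ sin λ, sin φ).
The central angle between the endpoints is δ = arccos(p₁·p₂) ≈ 2.363 rad (135.4°).
Interpolate at f = 0.76 with slerp weights a = sin((1−f)δ)/sin δ ≈ 0.765, b = sin(fδ)/sin δ ≈ 1.388.
p = a·p₁ + b·p₂ ≈ (0.179, -0.953, -0.246); φ = arcsin(p_z) ≈ -14.22°, λ = atan2(p_y, p_x) ≈ -79.37°.

≈ 14.2°S, 79.4°W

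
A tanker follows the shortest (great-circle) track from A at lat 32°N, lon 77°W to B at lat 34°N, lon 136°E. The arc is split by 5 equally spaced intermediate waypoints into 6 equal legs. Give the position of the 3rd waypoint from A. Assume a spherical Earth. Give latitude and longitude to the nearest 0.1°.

≈ lat 66.4°N, lon 148.3°W

Write both endpoints as unit vectors p₁, p₂ with components (cos φ cos λ, cos φ sin λ, sin φ).
The central angle between the endpoints is δ = arccos(p₁·p₂) ≈ 1.868 rad (107.1°).
Interpolate at f = 3/6 with slerp weights a = sin((1−f)δ)/sin δ ≈ 0.841, b = sin(fδ)/sin δ ≈ 0.841.
p = a·p₁ + b·p₂ ≈ (-0.341, -0.211, 0.916); φ = arcsin(p_z) ≈ 66.36°, λ = atan2(p_y, p_x) ≈ -148.31°.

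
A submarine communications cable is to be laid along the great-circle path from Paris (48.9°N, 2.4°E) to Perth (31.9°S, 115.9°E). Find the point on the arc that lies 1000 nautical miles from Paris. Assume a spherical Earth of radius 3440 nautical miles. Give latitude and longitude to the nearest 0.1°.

Write both endpoints as unit vectors p₁, p₂ with components (cos φ cos λ, cos φ sin λ, sin φ).
The central angle between the endpoints is δ = arccos(p₁·p₂) ≈ 2.240 rad (128.4°). The total great-circle distance is δ·R ≈ 2.240 × 3440 ≈ 7707 nmi, so the target fraction is f = 1000/7707 ≈ 0.130.
Interpolate at f ≈ 0.130 with slerp weights a = sin((1−f)δ)/sin δ ≈ 1.185, b = sin(fδ)/sin δ ≈ 0.366.
p = a·p₁ + b·p₂ ≈ (0.643, 0.312, 0.700); φ = arcsin(p_z) ≈ 44.41°, λ = atan2(p_y, p_x) ≈ 25.88°.

≈ 44.4°N, 25.9°E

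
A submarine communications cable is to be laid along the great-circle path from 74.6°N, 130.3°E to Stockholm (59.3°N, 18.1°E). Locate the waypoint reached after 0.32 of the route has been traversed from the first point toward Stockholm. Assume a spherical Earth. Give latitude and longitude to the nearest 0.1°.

Convert each endpoint to a unit vector on the sphere (x = cos φ cos λ, y = cos φ sin λ, z = sin φ).
The central angle between the endpoints is δ = arccos(p₁·p₂) ≈ 0.680 rad (38.9°).
Interpolate at f = 0.32 with slerp weights a = sin((1−f)δ)/sin δ ≈ 0.709, b = sin(fδ)/sin δ ≈ 0.343.
p = a·p₁ + b·p₂ ≈ (0.045, 0.198, 0.979); φ = arcsin(p_z) ≈ 78.28°, λ = atan2(p_y, p_x) ≈ 77.27°.

≈ 78.3°N, 77.3°E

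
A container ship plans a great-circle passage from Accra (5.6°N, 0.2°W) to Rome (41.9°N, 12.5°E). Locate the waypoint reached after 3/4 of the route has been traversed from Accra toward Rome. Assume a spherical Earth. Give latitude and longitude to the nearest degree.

≈ 33°N, 8°E

The haversine formula gives a central angle δ ≈ 0.664 rad (38.0°) between the endpoints.
Interpolate at f = 3/4 with slerp weights a = sin((1−f)δ)/sin δ ≈ 0.268, b = sin(fδ)/sin δ ≈ 0.775.
p = a·p₁ + b·p₂ ≈ (0.830, 0.124, 0.544); φ = arcsin(p_z) ≈ 32.94°, λ = atan2(p_y, p_x) ≈ 8.49°.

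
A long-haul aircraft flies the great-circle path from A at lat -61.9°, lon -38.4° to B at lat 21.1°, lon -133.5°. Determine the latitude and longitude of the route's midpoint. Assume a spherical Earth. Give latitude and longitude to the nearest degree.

Write both endpoints as unit vectors p₁, p₂ with components (cos φ cos λ, cos φ sin λ, sin φ).
The central angle between the endpoints is δ = arccos(p₁·p₂) ≈ 1.935 rad (110.9°).
Interpolate at f = 1/2 with slerp weights a = sin((1−f)δ)/sin δ ≈ 0.882, b = sin(fδ)/sin δ ≈ 0.882.
p = a·p₁ + b·p₂ ≈ (-0.241, -0.855, -0.460); φ = arcsin(p_z) ≈ -27.41°, λ = atan2(p_y, p_x) ≈ -105.73°.

≈ lat -27°, lon -106°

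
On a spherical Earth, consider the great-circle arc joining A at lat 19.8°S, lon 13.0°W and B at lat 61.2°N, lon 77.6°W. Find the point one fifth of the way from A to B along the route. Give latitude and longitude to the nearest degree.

≈ lat 2°S, lon 21°W

Write both endpoints as unit vectors p₁, p₂ with components (cos φ cos λ, cos φ sin λ, sin φ).
The central angle between the endpoints is δ = arccos(p₁·p₂) ≈ 1.673 rad (95.9°).
Interpolate at f = 1/5 with slerp weights a = sin((1−f)δ)/sin δ ≈ 0.978, b = sin(fδ)/sin δ ≈ 0.330.
p = a·p₁ + b·p₂ ≈ (0.931, -0.362, -0.042); φ = arcsin(p_z) ≈ -2.41°, λ = atan2(p_y, p_x) ≈ -21.27°.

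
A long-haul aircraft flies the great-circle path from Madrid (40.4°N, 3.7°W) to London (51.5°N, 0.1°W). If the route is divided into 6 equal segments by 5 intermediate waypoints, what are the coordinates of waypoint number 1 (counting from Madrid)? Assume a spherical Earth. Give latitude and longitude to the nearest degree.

Convert each endpoint to a unit vector on the sphere (x = cos φ cos λ, y = cos φ sin λ, z = sin φ).
The central angle between the endpoints is δ = arccos(p₁·p₂) ≈ 0.199 rad (11.4°).
Interpolate at f = 1/6 with slerp weights a = sin((1−f)δ)/sin δ ≈ 0.835, b = sin(fδ)/sin δ ≈ 0.168.
p = a·p₁ + b·p₂ ≈ (0.739, -0.041, 0.672); φ = arcsin(p_z) ≈ 42.26°, λ = atan2(p_y, p_x) ≈ -3.19°.

≈ (42°N, 3°W)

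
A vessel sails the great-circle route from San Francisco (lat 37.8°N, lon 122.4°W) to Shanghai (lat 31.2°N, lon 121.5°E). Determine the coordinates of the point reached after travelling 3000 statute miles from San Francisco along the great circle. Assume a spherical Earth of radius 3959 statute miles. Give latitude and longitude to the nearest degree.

The haversine formula gives a central angle δ ≈ 1.551 rad (88.8°) between the endpoints. The total great-circle distance is δ·R ≈ 1.551 × 3959 ≈ 6139 mi, so the target fraction is f = 3000/6139 ≈ 0.489.
Interpolate at f ≈ 0.489 with slerp weights a = sin((1−f)δ)/sin δ ≈ 0.713, b = sin(fδ)/sin δ ≈ 0.687.
p = a·p₁ + b·p₂ ≈ (-0.609, 0.026, 0.793); φ = arcsin(p_z) ≈ 52.45°, λ = atan2(p_y, p_x) ≈ 177.55°.

≈ lat 52°N, lon 178°E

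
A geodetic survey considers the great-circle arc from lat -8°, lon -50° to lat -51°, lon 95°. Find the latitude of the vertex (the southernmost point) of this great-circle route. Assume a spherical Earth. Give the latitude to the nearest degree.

≈ -67°

The great circle lies in the plane with unit normal n̂ = (p₁ × p₂)/|p₁ × p₂|.
Here n̂_z ≈ +0.390; the vertex latitude is φ_max = arccos|n̂_z| ≈ 67.0°.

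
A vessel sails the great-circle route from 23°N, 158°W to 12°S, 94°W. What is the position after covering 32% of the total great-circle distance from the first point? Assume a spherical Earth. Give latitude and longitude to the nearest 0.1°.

≈ 13.0°N, 136.3°W

The haversine formula gives a central angle δ ≈ 1.252 rad (71.7°) between the endpoints.
Interpolate at f = 0.32 with slerp weights a = sin((1−f)δ)/sin δ ≈ 0.792, b = sin(fδ)/sin δ ≈ 0.411.
p = a·p₁ + b·p₂ ≈ (-0.704, -0.674, 0.224); φ = arcsin(p_z) ≈ 12.95°, λ = atan2(p_y, p_x) ≈ -136.25°.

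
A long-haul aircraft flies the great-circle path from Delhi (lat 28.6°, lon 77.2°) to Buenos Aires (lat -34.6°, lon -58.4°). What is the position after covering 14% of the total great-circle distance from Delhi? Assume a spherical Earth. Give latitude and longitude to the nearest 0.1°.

≈ lat 20.2°, lon 57.4°

The haversine formula gives a central angle δ ≈ 2.479 rad (142.0°) between the endpoints.
Interpolate at f = 0.14 with slerp weights a = sin((1−f)δ)/sin δ ≈ 1.376, b = sin(fδ)/sin δ ≈ 0.553.
p = a·p₁ + b·p₂ ≈ (0.506, 0.791, 0.345); φ = arcsin(p_z) ≈ 20.17°, λ = atan2(p_y, p_x) ≈ 57.38°.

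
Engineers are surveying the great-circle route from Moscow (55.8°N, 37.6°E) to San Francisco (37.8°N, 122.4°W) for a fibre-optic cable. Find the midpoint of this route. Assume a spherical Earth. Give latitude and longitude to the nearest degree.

Convert each endpoint to a unit vector on the sphere (x = cos φ cos λ, y = cos φ sin λ, z = sin φ).
The central angle between the endpoints is δ = arccos(p₁·p₂) ≈ 1.481 rad (84.9°).
Interpolate at f = 1/2 with slerp weights a = sin((1−f)δ)/sin δ ≈ 0.677, b = sin(fδ)/sin δ ≈ 0.677.
p = a·p₁ + b·p₂ ≈ (0.015, -0.220, 0.975); φ = arcsin(p_z) ≈ 77.28°, λ = atan2(p_y, p_x) ≈ -86.13°.

≈ 77°N, 86°W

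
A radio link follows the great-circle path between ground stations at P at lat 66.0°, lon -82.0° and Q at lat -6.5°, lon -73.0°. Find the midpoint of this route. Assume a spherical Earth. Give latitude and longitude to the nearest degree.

≈ lat 30°, lon -76°

Convert each endpoint to a unit vector on the sphere (x = cos φ cos λ, y = cos φ sin λ, z = sin φ).
The central angle between the endpoints is δ = arccos(p₁·p₂) ≈ 1.271 rad (72.8°).
Interpolate at f = 1/2 with slerp weights a = sin((1−f)δ)/sin δ ≈ 0.621, b = sin(fδ)/sin δ ≈ 0.621.
p = a·p₁ + b·p₂ ≈ (0.216, -0.840, 0.497); φ = arcsin(p_z) ≈ 29.81°, λ = atan2(p_y, p_x) ≈ -75.61°.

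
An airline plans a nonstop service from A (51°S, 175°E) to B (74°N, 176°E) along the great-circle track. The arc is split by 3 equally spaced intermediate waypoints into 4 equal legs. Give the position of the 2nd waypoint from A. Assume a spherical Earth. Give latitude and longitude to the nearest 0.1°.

The haversine formula gives a central angle δ ≈ 2.182 rad (125.0°) between the endpoints.
Interpolate at f = 2/4 with slerp weights a = sin((1−f)δ)/sin δ ≈ 1.083, b = sin(fδ)/sin δ ≈ 1.083.
p = a·p₁ + b·p₂ ≈ (-0.977, 0.080, 0.199); φ = arcsin(p_z) ≈ 11.50°, λ = atan2(p_y, p_x) ≈ 175.30°.

≈ (11.5°N, 175.3°E)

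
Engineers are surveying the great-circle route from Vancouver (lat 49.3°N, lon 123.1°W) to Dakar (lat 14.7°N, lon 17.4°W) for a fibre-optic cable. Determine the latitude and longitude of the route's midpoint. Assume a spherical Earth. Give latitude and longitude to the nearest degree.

From cos δ = sin φ₁ sin φ₂ + cos φ₁ cos φ₂ cos Δλ, the central angle is δ ≈ 1.549 rad (88.8°).
Interpolate at f = 1/2 with slerp weights a = sin((1−f)δ)/sin δ ≈ 0.700, b = sin(fδ)/sin δ ≈ 0.700.
p = a·p₁ + b·p₂ ≈ (0.397, -0.584, 0.708); φ = arcsin(p_z) ≈ 45.06°, λ = atan2(p_y, p_x) ≈ -55.84°.

≈ lat 45°N, lon 56°W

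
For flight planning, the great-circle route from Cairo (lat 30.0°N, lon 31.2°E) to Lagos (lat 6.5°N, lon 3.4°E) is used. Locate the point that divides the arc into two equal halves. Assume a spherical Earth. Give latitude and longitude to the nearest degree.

Convert each endpoint to a unit vector on the sphere (x = cos φ cos λ, y = cos φ sin λ, z = sin φ).
The central angle between the endpoints is δ = arccos(p₁·p₂) ≈ 0.613 rad (35.1°).
Interpolate at f = 1/2 with slerp weights a = sin((1−f)δ)/sin δ ≈ 0.524, b = sin(fδ)/sin δ ≈ 0.524.
p = a·p₁ + b·p₂ ≈ (0.909, 0.266, 0.322); φ = arcsin(p_z) ≈ 18.76°, λ = atan2(p_y, p_x) ≈ 16.33°.

≈ lat 19°N, lon 16°E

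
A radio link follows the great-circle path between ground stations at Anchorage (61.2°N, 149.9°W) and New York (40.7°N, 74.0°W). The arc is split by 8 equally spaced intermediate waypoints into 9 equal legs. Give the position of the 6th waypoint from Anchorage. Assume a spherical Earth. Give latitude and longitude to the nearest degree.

Write both endpoints as unit vectors p₁, p₂ with components (cos φ cos λ, cos φ sin λ, sin φ).
The central angle between the endpoints is δ = arccos(p₁·p₂) ≈ 0.849 rad (48.7°).
Interpolate at f = 6/9 with slerp weights a = sin((1−f)δ)/sin δ ≈ 0.372, b = sin(fδ)/sin δ ≈ 0.714.
p = a·p₁ + b·p₂ ≈ (-0.006, -0.611, 0.792); φ = arcsin(p_z) ≈ 52.37°, λ = atan2(p_y, p_x) ≈ -90.54°.

≈ 52°N, 91°W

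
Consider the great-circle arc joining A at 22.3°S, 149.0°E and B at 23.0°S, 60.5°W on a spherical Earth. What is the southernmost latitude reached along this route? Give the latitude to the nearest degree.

≈ 59°S

The great circle lies in the plane with unit normal n̂ = (p₁ × p₂)/|p₁ × p₂|.
Here n̂_z ≈ +0.521; the vertex latitude is φ_max = arccos|n̂_z| ≈ 58.6°.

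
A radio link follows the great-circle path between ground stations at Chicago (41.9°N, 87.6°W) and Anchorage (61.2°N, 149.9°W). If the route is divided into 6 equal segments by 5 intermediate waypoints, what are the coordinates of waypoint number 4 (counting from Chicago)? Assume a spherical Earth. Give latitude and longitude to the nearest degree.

≈ 59°N, 123°W

The haversine formula gives a central angle δ ≈ 0.720 rad (41.2°) between the endpoints.
Interpolate at f = 4/6 with slerp weights a = sin((1−f)δ)/sin δ ≈ 0.360, b = sin(fδ)/sin δ ≈ 0.700.
p = a·p₁ + b·p₂ ≈ (-0.281, -0.437, 0.854); φ = arcsin(p_z) ≈ 58.70°, λ = atan2(p_y, p_x) ≈ -122.69°.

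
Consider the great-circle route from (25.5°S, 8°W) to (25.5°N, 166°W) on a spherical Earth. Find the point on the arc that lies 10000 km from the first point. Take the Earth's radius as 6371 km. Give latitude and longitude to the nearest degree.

The haversine formula gives a central angle δ ≈ 2.795 rad (160.2°) between the endpoints. The total great-circle distance is δ·R ≈ 2.795 × 6371 ≈ 17810 km, so the target fraction is f = 10000/17810 ≈ 0.561.
Interpolate at f ≈ 0.561 with slerp weights a = sin((1−f)δ)/sin δ ≈ 2.774, b = sin(fδ)/sin δ ≈ 2.947.
p = a·p₁ + b·p₂ ≈ (-0.102, -0.992, 0.075); φ = arcsin(p_z) ≈ 4.29°, λ = atan2(p_y, p_x) ≈ -95.88°.

≈ (4°N, 96°W)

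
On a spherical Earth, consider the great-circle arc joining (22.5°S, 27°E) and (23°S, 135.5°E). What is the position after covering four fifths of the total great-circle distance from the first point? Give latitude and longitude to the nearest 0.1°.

≈ (30.8°S, 115.6°E)

From cos δ = sin φ₁ sin φ₂ + cos φ₁ cos φ₂ cos Δλ, the central angle is δ ≈ 1.691 rad (96.9°).
Interpolate at f = 4/5 with slerp weights a = sin((1−f)δ)/sin δ ≈ 0.334, b = sin(fδ)/sin δ ≈ 0.984.
p = a·p₁ + b·p₂ ≈ (-0.371, 0.775, -0.512); φ = arcsin(p_z) ≈ -30.81°, λ = atan2(p_y, p_x) ≈ 115.56°.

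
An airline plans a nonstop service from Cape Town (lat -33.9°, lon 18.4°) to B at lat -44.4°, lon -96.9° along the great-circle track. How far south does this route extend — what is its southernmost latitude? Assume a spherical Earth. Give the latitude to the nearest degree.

The great circle lies in the plane with unit normal n̂ = (p₁ × p₂)/|p₁ × p₂|.
Here n̂_z ≈ -0.541; the vertex latitude is φ_max = arccos|n̂_z| ≈ 57.2°.
Check via Clairaut: cos φ_max = |cos φ₁| · sin C = cos(33.9°)·sin(139.3°) ≈ 0.541, again giving ≈ 57.2°.

≈ -57°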